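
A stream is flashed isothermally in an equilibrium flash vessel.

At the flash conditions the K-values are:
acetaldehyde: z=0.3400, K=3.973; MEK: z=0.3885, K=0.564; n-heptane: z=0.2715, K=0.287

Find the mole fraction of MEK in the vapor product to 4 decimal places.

Rachford–Rice: g(V/F) = Σ zᵢ(Kᵢ−1)/(1+V/F(Kᵢ−1)) = 0.
Check two-phase: ΣzᵢKᵢ = 1.6479 > 1 and Σzᵢ/Kᵢ = 1.7204 > 1, so g(0) = 0.6479 > 0 and g(1) = -0.7204 < 0.
Newton iteration, V/F⁰ = 0.5:
  V/F = 0.5000: g = -0.11091, g' = -0.9401 → V/F = 0.3820
  V/F = 0.3820: g = 0.00399, g' = -1.0258 → V/F = 0.3859
Converged at V/F = 0.3859.
Compositions from xᵢ = zᵢ/(1+V/F(Kᵢ−1)), yᵢ = Kᵢxᵢ:
  acetaldehyde: x = 0.1583, y = 0.6291
  MEK: x = 0.4671, y = 0.2634
  n-heptane: x = 0.3746, y = 0.1075

y_MEK = 0.2634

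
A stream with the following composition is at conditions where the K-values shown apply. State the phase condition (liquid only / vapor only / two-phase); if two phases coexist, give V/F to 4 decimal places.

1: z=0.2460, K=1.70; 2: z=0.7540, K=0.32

ΣzᵢKᵢ = 0.6595; Σzᵢ/Kᵢ = 2.5010.
Since ΣzᵢKᵢ < 1 the mixture is below its bubble point — single liquid phase.

liquid only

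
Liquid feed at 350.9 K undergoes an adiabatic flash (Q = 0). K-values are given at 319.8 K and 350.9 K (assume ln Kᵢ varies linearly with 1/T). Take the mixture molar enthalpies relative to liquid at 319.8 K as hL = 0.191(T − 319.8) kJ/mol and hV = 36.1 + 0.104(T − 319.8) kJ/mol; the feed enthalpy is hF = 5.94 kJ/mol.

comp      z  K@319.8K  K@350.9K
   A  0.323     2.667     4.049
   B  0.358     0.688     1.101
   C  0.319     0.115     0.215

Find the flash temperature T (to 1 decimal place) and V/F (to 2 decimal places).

Adiabatic flash: solve Rachford–Rice at each trial T, then check hF = ψ·hV(T) + (1−ψ)·hL(T).
  T = 319.8 K: K = (2.667, 0.688, 0.115), RR gives ψ = 0.137, H_out = 4.960 kJ/mol
  T = 350.9 K: K = (4.049, 1.101, 0.215), RR gives ψ = 0.512, H_out = 23.045 kJ/mol
  T = 335.4 K: K = (3.320, 0.881, 0.160), RR gives ψ = 0.339, H_out = 14.761 kJ/mol
  T = 327.6 K: K = (2.984, 0.781, 0.136), RR gives ψ = 0.244, H_out = 10.116 kJ/mol
  T = 323.7 K: K = (2.823, 0.733, 0.125), RR gives ψ = 0.192, H_out = 7.616 kJ/mol
  T = 321.8 K: K = (2.746, 0.711, 0.120), RR gives ψ = 0.166, H_out = 6.344 kJ/mol
Linear interpolation between T = 319.8 (H_out = 4.960) and T = 321.8 (H_out = 6.344) on hF = 5.94 gives T ≈ 321.2 K, at which ψ = 0.16.

T = 321.2 K, V/F = 0.16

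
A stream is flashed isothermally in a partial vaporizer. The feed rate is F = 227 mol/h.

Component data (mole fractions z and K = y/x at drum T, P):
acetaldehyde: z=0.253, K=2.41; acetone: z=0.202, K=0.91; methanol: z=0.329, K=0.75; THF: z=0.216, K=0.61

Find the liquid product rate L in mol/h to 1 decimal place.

L = 121.0 mol/h

Rachford–Rice: g(β) = Σ zᵢ(Kᵢ−1)/(1+β(Kᵢ−1)) = 0.
g(0) = ΣzᵢKᵢ − 1 = 0.172 and g(1) = 1 − Σzᵢ/Kᵢ = -0.120, so a root lies in (0, 1).
Newton iteration, β⁰ = 0.5:
  β = 0.500: g = -0.0085, g' = -0.252 → β = 0.466
  β = 0.466: g = 0.0001, g' = -0.260 → β = 0.467
Converged at β = 0.467.
Then V = β·F = 0.4670·227 = 106.0 mol/h and L = F − V = 121.0 mol/h.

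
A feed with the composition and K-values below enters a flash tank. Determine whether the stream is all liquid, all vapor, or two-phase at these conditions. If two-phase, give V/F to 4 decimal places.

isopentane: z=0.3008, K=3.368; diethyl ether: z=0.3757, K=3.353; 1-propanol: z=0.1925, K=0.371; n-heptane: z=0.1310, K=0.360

two-phase, V/F = 0.9307

ΣzᵢKᵢ = 2.3914; Σzᵢ/Kᵢ = 1.0841.
Both exceed 1, so a two-phase solution exists.
Rachford–Rice: g(ψ) = Σ zᵢ(Kᵢ−1)/(1+ψ(Kᵢ−1)) = 0.
Newton–Raphson from ψ = 0.44:
  ψ = 0.4400: g = 0.49906, g' = -1.1562 → ψ = 0.8716
  ψ = 0.8716: g = 0.06459, g' = -1.0508 → ψ = 0.9331
  ψ = 0.9331: g = -0.00267, g' = -1.1444 → ψ = 0.9307
Converged at ψ = 0.9307.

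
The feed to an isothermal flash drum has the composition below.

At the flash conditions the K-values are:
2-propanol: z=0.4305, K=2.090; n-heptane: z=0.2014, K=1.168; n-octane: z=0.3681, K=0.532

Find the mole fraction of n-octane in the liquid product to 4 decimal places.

x_n-octane = 0.5948

Rachford–Rice: g(V/F) = Σ zᵢ(Kᵢ−1)/(1+V/F(Kᵢ−1)) = 0.
Check two-phase: ΣzᵢKᵢ = 1.3308 > 1 and Σzᵢ/Kᵢ = 1.0703 > 1, so g(0) = 0.3308 > 0 and g(1) = -0.0703 < 0.
Newton iteration, V/F⁰ = 0.53:
  V/F = 0.5300: g = 0.09940, g' = -0.3529 → V/F = 0.8117
  V/F = 0.8117: g = 0.00095, g' = -0.3580 → V/F = 0.8143
Converged at V/F = 0.8143.
Compositions from xᵢ = zᵢ/(1+V/F(Kᵢ−1)), yᵢ = Kᵢxᵢ:
  2-propanol: x = 0.2281, y = 0.4767
  n-heptane: x = 0.1772, y = 0.2069
  n-octane: x = 0.5948, y = 0.3164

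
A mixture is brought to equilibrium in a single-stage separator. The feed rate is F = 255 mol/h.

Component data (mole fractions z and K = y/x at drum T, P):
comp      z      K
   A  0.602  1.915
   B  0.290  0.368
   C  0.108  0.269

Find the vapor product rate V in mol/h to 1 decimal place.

Material balance + equilibrium reduce to Σ zᵢ(Kᵢ−1)/(1+V/F(Kᵢ−1)) = 0.
g(0) = ΣzᵢKᵢ − 1 = 0.289 and g(1) = 1 − Σzᵢ/Kᵢ = -0.504, so a root lies in (0, 1).
Newton–Raphson from V/F = 0.5:
  V/F = 0.500: g = -0.0145, g' = -0.628 → V/F = 0.477
Converged at V/F = 0.477.
Then V = V/F·F = 0.4768·255 = 121.6 mol/h and L = F − V = 133.4 mol/h.

V = 121.6 mol/h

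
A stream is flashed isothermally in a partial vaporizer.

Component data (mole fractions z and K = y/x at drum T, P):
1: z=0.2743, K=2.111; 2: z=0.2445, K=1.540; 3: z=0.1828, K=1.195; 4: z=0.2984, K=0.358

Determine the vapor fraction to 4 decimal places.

ψ = 0.6058

Let ψ = V/F and solve Σ zᵢ(Kᵢ−1)/(1+ψ(Kᵢ−1)) = 0.
g(0) = ΣzᵢKᵢ − 1 = 0.2809 and g(1) = 1 − Σzᵢ/Kᵢ = -0.2752, so a root lies in (0, 1).
Newton–Raphson from ψ = 0.69:
  ψ = 0.6900: g = -0.04381, g' = -0.5481 → ψ = 0.6101
  ψ = 0.6101: g = -0.00211, g' = -0.4985 → ψ = 0.6058
Converged at ψ = 0.6058.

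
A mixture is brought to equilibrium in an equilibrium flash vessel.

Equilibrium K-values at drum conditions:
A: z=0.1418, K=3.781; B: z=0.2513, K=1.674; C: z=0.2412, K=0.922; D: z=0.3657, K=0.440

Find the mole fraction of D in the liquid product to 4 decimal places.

Material balance + equilibrium reduce to Σ zᵢ(Kᵢ−1)/(1+β(Kᵢ−1)) = 0.
g(0) = ΣzᵢKᵢ − 1 = 0.3401 and g(1) = 1 − Σzᵢ/Kᵢ = -0.2804, so a root lies in (0, 1).
Newton–Raphson from β = 0.52:
  β = 0.5200: g = -0.02190, g' = -0.4757 → β = 0.4740
  β = 0.4740: g = 0.00016, g' = -0.4838 → β = 0.4743
Converged at β = 0.4743.
Compositions from xᵢ = zᵢ/(1+β(Kᵢ−1)), yᵢ = Kᵢxᵢ:
  A: x = 0.0611, y = 0.2312
  B: x = 0.1904, y = 0.3188
  C: x = 0.2505, y = 0.2309
  D: x = 0.4980, y = 0.2191

x_D = 0.4980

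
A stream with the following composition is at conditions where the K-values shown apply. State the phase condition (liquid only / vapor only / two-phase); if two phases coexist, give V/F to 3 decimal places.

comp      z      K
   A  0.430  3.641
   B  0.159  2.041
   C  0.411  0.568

vapor only

ΣzᵢKᵢ = 2.124; Σzᵢ/Kᵢ = 0.920.
Since Σzᵢ/Kᵢ < 1 the mixture is above its dew point — single vapor phase.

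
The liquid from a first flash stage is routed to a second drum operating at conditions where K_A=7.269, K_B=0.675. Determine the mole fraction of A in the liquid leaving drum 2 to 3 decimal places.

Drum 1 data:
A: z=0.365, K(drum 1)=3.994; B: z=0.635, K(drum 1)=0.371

x_A (drum 2) = 0.049

Drum 1:
Let ψ₁ = V/F and solve Σ zᵢ(Kᵢ−1)/(1+ψ₁(Kᵢ−1)) = 0.
Feasibility: ΣzᵢKᵢ = 1.693, Σzᵢ/Kᵢ = 1.803 — both > 1, two phases present.
Binary case is linear: z₁(K₁−1)(1+ψ₁(K₂−1)) + z₂(K₂−1)(1+ψ₁(K₁−1)) = 0
⇒ ψ₁ = [z₁(K₁−1)+z₂(K₂−1)] / [−(K₁−1)(K₂−1)] = 0.6934/1.8832 = 0.368
Drum-1 compositions:
  A: x = 0.174, y = 0.693
  B: x = 0.826, y = 0.307
Drum-2 feed = drum-1 liquid: z₂ = (0.1736, 0.8264).
Drum 2:
Rachford–Rice: g(ψ₂) = Σ zᵢ(Kᵢ−1)/(1+ψ₂(Kᵢ−1)) = 0.
Feasibility: ΣzᵢKᵢ = 1.820, Σzᵢ/Kᵢ = 1.248 — both > 1, two phases present.
Newton–Raphson from ψ₂ = 0.5:
  ψ₂ = 0.500: g = -0.0574, g' = -0.524 → ψ₂ = 0.390
  ψ₂ = 0.390: g = 0.0082, g' = -0.689 → ψ₂ = 0.402
Converged at ψ₂ = 0.402.
  A: x = 0.049, y = 0.358
  B: x = 0.951, y = 0.642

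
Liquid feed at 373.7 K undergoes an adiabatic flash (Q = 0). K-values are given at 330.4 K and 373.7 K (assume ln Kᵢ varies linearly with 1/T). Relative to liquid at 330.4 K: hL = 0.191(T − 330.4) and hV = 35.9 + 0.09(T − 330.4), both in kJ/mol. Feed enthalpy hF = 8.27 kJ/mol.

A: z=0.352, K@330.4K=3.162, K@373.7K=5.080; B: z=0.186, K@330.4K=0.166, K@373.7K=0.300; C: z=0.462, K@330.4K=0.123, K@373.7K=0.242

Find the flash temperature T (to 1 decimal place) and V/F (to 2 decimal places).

T = 342.0 K, V/F = 0.17

Adiabatic flash: solve Rachford–Rice at each trial T, then check hF = ψ·hV(T) + (1−ψ)·hL(T).
  T = 330.4 K: K = (3.162, 0.166, 0.123), RR gives ψ = 0.107, H_out = 3.854 kJ/mol
  T = 373.7 K: K = (5.080, 0.300, 0.242), RR gives ψ = 0.316, H_out = 18.227 kJ/mol
  T = 352.0 K: K = (4.064, 0.227, 0.176), RR gives ψ = 0.223, H_out = 11.658 kJ/mol
  T = 341.2 K: K = (3.599, 0.195, 0.148), RR gives ψ = 0.170, H_out = 7.996 kJ/mol
  T = 346.6 K: K = (3.828, 0.211, 0.162), RR gives ψ = 0.198, H_out = 9.874 kJ/mol
  T = 343.9 K: K = (3.713, 0.203, 0.155), RR gives ψ = 0.184, H_out = 8.948 kJ/mol
  T = 342.5 K: K = (3.654, 0.199, 0.151), RR gives ψ = 0.177, H_out = 8.458 kJ/mol
Linear interpolation between T = 341.2 (H_out = 7.996) and T = 342.5 (H_out = 8.458) on hF = 8.27 gives T ≈ 342.0 K, at which ψ = 0.17.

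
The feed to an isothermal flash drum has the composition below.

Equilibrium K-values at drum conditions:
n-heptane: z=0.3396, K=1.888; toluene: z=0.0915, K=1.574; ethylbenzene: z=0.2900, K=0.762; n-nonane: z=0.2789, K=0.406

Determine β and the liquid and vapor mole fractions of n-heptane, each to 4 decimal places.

Newton–Raphson from β = 0.38:
  β = 0.3800: g = -0.02125, g' = -0.3540 → β = 0.3200
  β = 0.3200: g = -0.00004, g' = -0.3532 → β = 0.3199
Converged at β = 0.3199.
Compositions from xᵢ = zᵢ/(1+β(Kᵢ−1)), yᵢ = Kᵢxᵢ:
  n-heptane: x = 0.2645, y = 0.4993
  toluene: x = 0.0773, y = 0.1217
  ethylbenzene: x = 0.3139, y = 0.2392
  n-nonane: x = 0.3443, y = 0.1398

β = 0.3199, x_n-heptane = 0.2645, y_n-heptane = 0.4993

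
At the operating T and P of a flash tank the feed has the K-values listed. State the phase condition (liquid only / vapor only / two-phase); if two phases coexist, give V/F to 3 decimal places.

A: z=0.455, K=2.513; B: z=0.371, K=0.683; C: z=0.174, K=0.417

ΣzᵢKᵢ = 1.469; Σzᵢ/Kᵢ = 1.142.
Both exceed 1, so a two-phase solution exists.
Material balance + equilibrium reduce to Σ zᵢ(Kᵢ−1)/(1+ψ(Kᵢ−1)) = 0.
Newton iteration, ψ⁰ = 0.5:
  ψ = 0.500: g = 0.1090, g' = -0.508 → ψ = 0.715
  ψ = 0.715: g = 0.0049, g' = -0.477 → ψ = 0.725
Converged at ψ = 0.725.

two-phase, V/F = 0.725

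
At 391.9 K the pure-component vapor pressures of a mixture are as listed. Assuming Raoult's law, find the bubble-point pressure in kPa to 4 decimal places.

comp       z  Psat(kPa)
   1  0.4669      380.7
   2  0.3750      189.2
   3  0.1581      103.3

Pbub = 265.0306 kPa

At the bubble point ψ → 0, so ΣzᵢKᵢ = 1 with Kᵢ = Pᵢˢᵃᵗ/P ⇒ P = ΣzᵢPᵢˢᵃᵗ.
P = 0.4669·380.7 + 0.3750·189.2 + 0.1581·103.3 = 265.0306 kPa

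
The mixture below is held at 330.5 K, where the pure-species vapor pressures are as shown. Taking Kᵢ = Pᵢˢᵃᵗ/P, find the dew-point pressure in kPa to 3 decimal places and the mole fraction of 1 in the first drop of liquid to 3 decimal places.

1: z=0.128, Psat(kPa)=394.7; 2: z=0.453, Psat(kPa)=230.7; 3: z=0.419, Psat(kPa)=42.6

At the dew point ψ → 1, so Σzᵢ/Kᵢ = 1 with Kᵢ = Pᵢˢᵃᵗ/P ⇒ 1/P = Σzᵢ/Pᵢˢᵃᵗ.
1/P = 0.128/394.7 + 0.453/230.7 + 0.419/42.6 = 0.012124 ⇒ P = 82.484 kPa
xᵢ = zᵢP/Pᵢˢᵃᵗ ⇒ x_1 = 0.128·82.484/394.7 = 0.027

Pdew = 82.484 kPa, x_1 = 0.027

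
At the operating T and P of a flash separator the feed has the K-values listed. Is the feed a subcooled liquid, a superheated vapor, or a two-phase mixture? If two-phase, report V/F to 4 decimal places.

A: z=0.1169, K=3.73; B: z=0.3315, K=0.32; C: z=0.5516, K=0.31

ΣzᵢKᵢ = 0.7131; Σzᵢ/Kᵢ = 2.8466.
Since ΣzᵢKᵢ < 1 the mixture is below its bubble point — single liquid phase.

subcooled liquid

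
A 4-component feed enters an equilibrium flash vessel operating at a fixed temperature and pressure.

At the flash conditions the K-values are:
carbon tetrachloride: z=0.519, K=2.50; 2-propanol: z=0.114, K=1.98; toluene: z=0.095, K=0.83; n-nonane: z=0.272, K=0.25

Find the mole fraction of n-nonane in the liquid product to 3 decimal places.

Material balance + equilibrium reduce to Σ zᵢ(Kᵢ−1)/(1+ψ(Kᵢ−1)) = 0.
Check two-phase: ΣzᵢKᵢ = 1.670 > 1 and Σzᵢ/Kᵢ = 1.468 > 1, so g(0) = 0.670 > 0 and g(1) = -0.468 < 0.
Newton–Raphson from ψ = 0.5:
  ψ = 0.500: g = 0.1758, g' = -0.826 → ψ = 0.713
  ψ = 0.713: g = -0.0148, g' = -1.021 → ψ = 0.698
Converged at ψ = 0.698.
Compositions from xᵢ = zᵢ/(1+ψ(Kᵢ−1)), yᵢ = Kᵢxᵢ:
  carbon tetrachloride: x = 0.254, y = 0.634
  2-propanol: x = 0.068, y = 0.134
  toluene: x = 0.108, y = 0.089
  n-nonane: x = 0.571, y = 0.143

x_n-nonane = 0.571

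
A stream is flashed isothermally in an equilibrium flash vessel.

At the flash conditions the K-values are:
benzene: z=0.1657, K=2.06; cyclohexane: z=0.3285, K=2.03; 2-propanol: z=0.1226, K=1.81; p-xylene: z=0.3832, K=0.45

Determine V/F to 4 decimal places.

V/F = 0.7346

Rachford–Rice: g(V/F) = Σ zᵢ(Kᵢ−1)/(1+V/F(Kᵢ−1)) = 0.
Feasibility: ΣzᵢKᵢ = 1.4025, Σzᵢ/Kᵢ = 1.1615 — both > 1, two phases present.
Newton iteration, V/F⁰ = 0.5:
  V/F = 0.5000: g = 0.11811, g' = -0.4927 → V/F = 0.7397
  V/F = 0.7397: g = -0.00275, g' = -0.5317 → V/F = 0.7346
Converged at V/F = 0.7346.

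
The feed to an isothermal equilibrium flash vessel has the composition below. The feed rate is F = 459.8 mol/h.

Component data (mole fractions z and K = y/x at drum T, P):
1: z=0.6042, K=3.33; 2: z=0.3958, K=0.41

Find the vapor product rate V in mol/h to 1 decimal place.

V = 392.8 mol/h

Rachford–Rice: g(V/F) = Σ zᵢ(Kᵢ−1)/(1+V/F(Kᵢ−1)) = 0.
Feasibility: ΣzᵢKᵢ = 2.1743, Σzᵢ/Kᵢ = 1.1468 — both > 1, two phases present.
Newton iteration, V/F⁰ = 0.33:
  V/F = 0.3300: g = 0.50587, g' = -1.2608 → V/F = 0.7312
  V/F = 0.7312: g = 0.10995, g' = -0.8749 → V/F = 0.8569
  V/F = 0.8569: g = -0.00252, g' = -0.9289 → V/F = 0.8542
Converged at V/F = 0.8542.
Then V = V/F·F = 0.8542·459.8 = 392.8 mol/h and L = F − V = 67.0 mol/h.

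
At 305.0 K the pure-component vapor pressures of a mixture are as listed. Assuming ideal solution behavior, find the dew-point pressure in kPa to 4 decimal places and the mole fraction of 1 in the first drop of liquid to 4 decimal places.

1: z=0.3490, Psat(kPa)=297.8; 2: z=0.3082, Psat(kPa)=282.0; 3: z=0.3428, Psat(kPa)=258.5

At the dew point ψ → 1, so Σzᵢ/Kᵢ = 1 with Kᵢ = Pᵢˢᵃᵗ/P ⇒ 1/P = Σzᵢ/Pᵢˢᵃᵗ.
1/P = 0.3490/297.8 + 0.3082/282.0 + 0.3428/258.5 = 0.0035909 ⇒ P = 278.4780 kPa
xᵢ = zᵢP/Pᵢˢᵃᵗ ⇒ x_1 = 0.3490·278.4780/297.8 = 0.3264

Pdew = 278.4780 kPa, x_1 = 0.3264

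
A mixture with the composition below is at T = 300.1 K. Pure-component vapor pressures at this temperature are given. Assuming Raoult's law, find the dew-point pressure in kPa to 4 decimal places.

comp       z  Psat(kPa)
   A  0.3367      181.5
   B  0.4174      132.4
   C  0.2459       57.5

At the dew point ψ → 1, so Σzᵢ/Kᵢ = 1 with Kᵢ = Pᵢˢᵃᵗ/P ⇒ 1/P = Σzᵢ/Pᵢˢᵃᵗ.
1/P = 0.3367/181.5 + 0.4174/132.4 + 0.2459/57.5 = 0.0092842 ⇒ P = 107.7100 kPa

Pdew = 107.7100 kPa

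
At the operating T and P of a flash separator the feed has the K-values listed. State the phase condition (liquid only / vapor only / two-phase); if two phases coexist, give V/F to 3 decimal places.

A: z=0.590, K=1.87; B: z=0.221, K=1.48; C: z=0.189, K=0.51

ΣzᵢKᵢ = 1.527; Σzᵢ/Kᵢ = 0.835.
Since Σzᵢ/Kᵢ < 1 the mixture is above its dew point — single vapor phase.

vapor only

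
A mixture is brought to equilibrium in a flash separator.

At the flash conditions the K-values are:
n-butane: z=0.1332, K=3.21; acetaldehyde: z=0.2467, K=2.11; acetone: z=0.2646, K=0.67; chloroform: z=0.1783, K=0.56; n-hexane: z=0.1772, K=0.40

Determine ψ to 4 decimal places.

Material balance + equilibrium reduce to Σ zᵢ(Kᵢ−1)/(1+ψ(Kᵢ−1)) = 0.
Feasibility: ΣzᵢKᵢ = 1.2961, Σzᵢ/Kᵢ = 1.3147 — both > 1, two phases present.
Newton–Raphson from ψ = 0.5:
  ψ = 0.5000: g = -0.04109, g' = -0.5008 → ψ = 0.4179
  ψ = 0.4179: g = 0.00076, g' = -0.5219 → ψ = 0.4194
Converged at ψ = 0.4194.

ψ = 0.4194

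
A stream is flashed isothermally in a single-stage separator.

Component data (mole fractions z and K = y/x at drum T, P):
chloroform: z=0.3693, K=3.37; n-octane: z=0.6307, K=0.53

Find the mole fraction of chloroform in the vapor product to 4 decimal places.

Rachford–Rice: g(V/F) = Σ zᵢ(Kᵢ−1)/(1+V/F(Kᵢ−1)) = 0.
Check two-phase: ΣzᵢKᵢ = 1.5788 > 1 and Σzᵢ/Kᵢ = 1.2996 > 1, so g(0) = 0.5788 > 0 and g(1) = -0.2996 < 0.
Binary case is linear: z₁(K₁−1)(1+V/F(K₂−1)) + z₂(K₂−1)(1+V/F(K₁−1)) = 0
⇒ V/F = [z₁(K₁−1)+z₂(K₂−1)] / [−(K₁−1)(K₂−1)] = 0.57881/1.11390 = 0.5196
Compositions from xᵢ = zᵢ/(1+V/F(Kᵢ−1)), yᵢ = Kᵢxᵢ:
  chloroform: x = 0.1655, y = 0.5577
  n-octane: x = 0.8345, y = 0.4423

y_chloroform = 0.5577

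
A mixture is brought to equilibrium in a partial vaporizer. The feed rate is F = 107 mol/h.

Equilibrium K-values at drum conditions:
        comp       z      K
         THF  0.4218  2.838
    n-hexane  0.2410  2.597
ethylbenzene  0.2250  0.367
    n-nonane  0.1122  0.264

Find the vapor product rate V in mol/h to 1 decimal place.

V = 84.9 mol/h

Iterate (Newton) starting at V/F = 0.45:
  V/F = 0.4500: g = 0.32563, g' = -0.9471 → V/F = 0.7938
  V/F = 0.7938: g = 0.00009, g' = -1.0710 → V/F = 0.7939
Converged at V/F = 0.7939.
Then V = V/F·F = 0.7939·107 = 84.9 mol/h and L = F − V = 22.1 mol/h.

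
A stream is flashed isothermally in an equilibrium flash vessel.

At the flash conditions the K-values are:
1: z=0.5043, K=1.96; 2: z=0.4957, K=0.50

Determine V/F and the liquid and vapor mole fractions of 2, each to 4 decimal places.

V/F = 0.4922, x_2 = 0.6575, y_2 = 0.3288

Binary case is linear: z₁(K₁−1)(1+V/F(K₂−1)) + z₂(K₂−1)(1+V/F(K₁−1)) = 0
⇒ V/F = [z₁(K₁−1)+z₂(K₂−1)] / [−(K₁−1)(K₂−1)] = 0.23628/0.48000 = 0.4922
Compositions from xᵢ = zᵢ/(1+V/F(Kᵢ−1)), yᵢ = Kᵢxᵢ:
  1: x = 0.3425, y = 0.6712
  2: x = 0.6575, y = 0.3288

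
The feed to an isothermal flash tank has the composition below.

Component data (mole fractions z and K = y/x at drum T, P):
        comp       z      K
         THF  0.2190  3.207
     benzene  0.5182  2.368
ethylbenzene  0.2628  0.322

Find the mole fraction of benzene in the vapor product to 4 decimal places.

Rachford–Rice: g(V/F) = Σ zᵢ(Kᵢ−1)/(1+V/F(Kᵢ−1)) = 0.
Check two-phase: ΣzᵢKᵢ = 2.0141 > 1 and Σzᵢ/Kᵢ = 1.1033 > 1, so g(0) = 1.0141 > 0 and g(1) = -0.1033 < 0.
Newton iteration, V/F⁰ = 0.5:
  V/F = 0.5000: g = 0.38118, g' = -0.8595 → V/F = 0.9435
  V/F = 0.9435: g = -0.02820, g' = -1.2275 → V/F = 0.9205
  V/F = 0.9205: g = -0.00078, g' = -1.1610 → V/F = 0.9198
Converged at V/F = 0.9198.
Compositions from xᵢ = zᵢ/(1+V/F(Kᵢ−1)), yᵢ = Kᵢxᵢ:
  THF: x = 0.0723, y = 0.2318
  benzene: x = 0.2295, y = 0.5434
  ethylbenzene: x = 0.6983, y = 0.2248

y_benzene = 0.5434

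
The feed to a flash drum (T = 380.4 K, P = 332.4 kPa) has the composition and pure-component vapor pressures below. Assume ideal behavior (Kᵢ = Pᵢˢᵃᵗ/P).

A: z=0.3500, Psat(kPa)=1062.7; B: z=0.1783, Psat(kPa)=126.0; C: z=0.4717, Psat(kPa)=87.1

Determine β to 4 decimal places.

β = 0.1996

Raoult's law: Kᵢ = Pᵢˢᵃᵗ/P = Pᵢˢᵃᵗ/332.4.
  K_A = 1062.7/332.4 = 3.197052, K_B = 126.0/332.4 = 0.379061, K_C = 87.1/332.4 = 0.262034
Rachford–Rice: g(β) = Σ zᵢ(Kᵢ−1)/(1+β(Kᵢ−1)) = 0.
g(0) = ΣzᵢKᵢ − 1 = 0.3102 and g(1) = 1 − Σzᵢ/Kᵢ = -1.3800, so a root lies in (0, 1).
Iterate (Newton) starting at β = 0.63:
  β = 0.6300: g = -0.50987, g' = -1.3799 → β = 0.2605
  β = 0.2605: g = -0.07397, g' = -1.1749 → β = 0.1976
  β = 0.1976: g = 0.00253, g' = -1.2629 → β = 0.1996
Converged at β = 0.1996.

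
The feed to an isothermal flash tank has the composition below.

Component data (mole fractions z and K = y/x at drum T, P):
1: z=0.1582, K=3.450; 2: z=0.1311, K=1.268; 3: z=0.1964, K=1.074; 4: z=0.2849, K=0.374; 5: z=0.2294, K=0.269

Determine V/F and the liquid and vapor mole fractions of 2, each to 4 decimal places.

V/F = 0.0876, x_2 = 0.1281, y_2 = 0.1624

Rachford–Rice: g(V/F) = Σ zᵢ(Kᵢ−1)/(1+V/F(Kᵢ−1)) = 0.
Check two-phase: ΣzᵢKᵢ = 1.0912 > 1 and Σzᵢ/Kᵢ = 1.9467 > 1, so g(0) = 0.0912 > 0 and g(1) = -0.9467 < 0.
Newton iteration, V/F⁰ = 0.37:
  V/F = 0.3700: g = -0.21256, g' = -0.6895 → V/F = 0.0617
  V/F = 0.0617: g = 0.02458, g' = -0.9819 → V/F = 0.0868
  V/F = 0.0868: g = 0.00079, g' = -0.9205 → V/F = 0.0876
Converged at V/F = 0.0876.
Compositions from xᵢ = zᵢ/(1+V/F(Kᵢ−1)), yᵢ = Kᵢxᵢ:
  1: x = 0.1302, y = 0.4493
  2: x = 0.1281, y = 0.1624
  3: x = 0.1951, y = 0.2096
  4: x = 0.3014, y = 0.1127
  5: x = 0.2451, y = 0.0659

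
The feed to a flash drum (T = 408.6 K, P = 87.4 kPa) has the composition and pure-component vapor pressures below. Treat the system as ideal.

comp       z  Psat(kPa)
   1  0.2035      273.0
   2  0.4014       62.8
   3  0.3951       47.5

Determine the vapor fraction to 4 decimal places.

ψ = 0.1753

Raoult's law: Kᵢ = Pᵢˢᵃᵗ/P = Pᵢˢᵃᵗ/87.4.
  K_1 = 273.0/87.4 = 3.123570, K_2 = 62.8/87.4 = 0.718535, K_3 = 47.5/87.4 = 0.543478
Let ψ = V/F and solve Σ zᵢ(Kᵢ−1)/(1+ψ(Kᵢ−1)) = 0.
Feasibility: ΣzᵢKᵢ = 1.1388, Σzᵢ/Kᵢ = 1.3508 — both > 1, two phases present.
Iterate (Newton) starting at ψ = 0.5:
  ψ = 0.5000: g = -0.15561, g' = -0.3972 → ψ = 0.1082
  ψ = 0.1082: g = 0.04510, g' = -0.7317 → ψ = 0.1699
  ψ = 0.1699: g = 0.00339, g' = -0.6275 → ψ = 0.1753
Converged at ψ = 0.1753.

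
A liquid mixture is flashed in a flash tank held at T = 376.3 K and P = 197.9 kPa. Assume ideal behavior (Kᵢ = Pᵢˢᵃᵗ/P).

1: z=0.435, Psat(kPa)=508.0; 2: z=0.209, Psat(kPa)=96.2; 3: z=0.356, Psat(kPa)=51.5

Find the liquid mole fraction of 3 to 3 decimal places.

Raoult's law: Kᵢ = Pᵢˢᵃᵗ/P = Pᵢˢᵃᵗ/197.9.
  K_1 = 508.0/197.9 = 2.56695, K_2 = 96.2/197.9 = 0.48610, K_3 = 51.5/197.9 = 0.26023
Rachford–Rice: g(ψ) = Σ zᵢ(Kᵢ−1)/(1+ψ(Kᵢ−1)) = 0.
Feasibility: ΣzᵢKᵢ = 1.311, Σzᵢ/Kᵢ = 1.967 — both > 1, two phases present.
Iterate (Newton) starting at ψ = 0.36:
  ψ = 0.360: g = -0.0549, g' = -0.882 → ψ = 0.298
Converged at ψ = 0.298.
Compositions from xᵢ = zᵢ/(1+ψ(Kᵢ−1)), yᵢ = Kᵢxᵢ:
  1: x = 0.297, y = 0.761
  2: x = 0.247, y = 0.120
  3: x = 0.457, y = 0.119

x_3 = 0.457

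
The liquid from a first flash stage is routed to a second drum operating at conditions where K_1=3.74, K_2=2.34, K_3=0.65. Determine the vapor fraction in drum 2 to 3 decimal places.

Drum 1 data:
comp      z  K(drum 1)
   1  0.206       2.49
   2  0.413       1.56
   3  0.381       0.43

V/F (drum 2) = 0.822

Drum 1:
Newton–Raphson from ψ₁ = 0.5:
  ψ₁ = 0.500: g = 0.0529, g' = -0.471 → ψ₁ = 0.612
  ψ₁ = 0.612: g = -0.0008, g' = -0.489 → ψ₁ = 0.611
Converged at ψ₁ = 0.611.
Drum-1 compositions:
  1: x = 0.108, y = 0.269
  2: x = 0.308, y = 0.480
  3: x = 0.584, y = 0.251
Drum-2 feed = drum-1 liquid: z₂ = (0.1079, 0.3078, 0.5844).
Drum 2:
Let ψ₂ = V/F and solve Σ zᵢ(Kᵢ−1)/(1+ψ₂(Kᵢ−1)) = 0.
Check two-phase: ΣzᵢKᵢ = 1.503 > 1 and Σzᵢ/Kᵢ = 1.059 > 1, so g(0) = 0.503 > 0 and g(1) = -0.059 < 0.
Iterate (Newton) starting at ψ₂ = 0.37:
  ψ₂ = 0.370: g = 0.1875, g' = -0.541 → ψ₂ = 0.717
  ψ₂ = 0.717: g = 0.0372, g' = -0.364 → ψ₂ = 0.819
  ψ₂ = 0.819: g = 0.0011, g' = -0.343 → ψ₂ = 0.822
Converged at ψ₂ = 0.822.
  1: x = 0.033, y = 0.124
  2: x = 0.146, y = 0.343
  3: x = 0.820, y = 0.533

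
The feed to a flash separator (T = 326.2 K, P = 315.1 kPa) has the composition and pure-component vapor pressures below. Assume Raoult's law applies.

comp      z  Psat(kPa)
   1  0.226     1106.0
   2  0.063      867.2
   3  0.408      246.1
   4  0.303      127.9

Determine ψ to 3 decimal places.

ψ = 0.422

Raoult's law: Kᵢ = Pᵢˢᵃᵗ/P = Pᵢˢᵃᵗ/315.1.
  K_1 = 1106.0/315.1 = 3.51000, K_2 = 867.2/315.1 = 2.75214, K_3 = 246.1/315.1 = 0.78102, K_4 = 127.9/315.1 = 0.40590
Rachford–Rice: g(ψ) = Σ zᵢ(Kᵢ−1)/(1+ψ(Kᵢ−1)) = 0.
Feasibility: ΣzᵢKᵢ = 1.408, Σzᵢ/Kᵢ = 1.356 — both > 1, two phases present.
Newton–Raphson from ψ = 0.47:
  ψ = 0.470: g = -0.0286, g' = -0.588 → ψ = 0.421
  ψ = 0.421: g = 0.0006, g' = -0.614 → ψ = 0.422
Converged at ψ = 0.422.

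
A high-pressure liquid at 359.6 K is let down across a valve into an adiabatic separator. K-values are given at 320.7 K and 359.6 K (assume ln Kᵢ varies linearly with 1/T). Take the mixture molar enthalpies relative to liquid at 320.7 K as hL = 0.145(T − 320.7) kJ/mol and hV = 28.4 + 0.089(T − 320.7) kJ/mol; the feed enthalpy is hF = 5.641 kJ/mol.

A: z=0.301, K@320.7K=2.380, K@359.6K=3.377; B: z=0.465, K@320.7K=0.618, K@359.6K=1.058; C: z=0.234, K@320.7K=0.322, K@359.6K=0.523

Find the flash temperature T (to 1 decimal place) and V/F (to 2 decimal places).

T = 324.3 K, V/F = 0.18

Adiabatic flash: solve Rachford–Rice at each trial T, then check hF = ψ·hV(T) + (1−ψ)·hL(T).
  T = 320.7 K: K = (2.380, 0.618, 0.322), RR gives ψ = 0.116, H_out = 3.294 kJ/mol
  T = 359.6 K: K = (3.377, 1.058, 0.523), RR gives ψ = 1.000, H_out = 31.862 kJ/mol
  T = 340.1 K: K = (2.862, 0.821, 0.416), RR gives ψ = 0.512, H_out = 16.800 kJ/mol
  T = 330.4 K: K = (2.617, 0.715, 0.367), RR gives ψ = 0.300, H_out = 9.771 kJ/mol
  T = 325.5 K: K = (2.496, 0.665, 0.344), RR gives ψ = 0.205, H_out = 6.465 kJ/mol
  T = 323.1 K: K = (2.438, 0.641, 0.333), RR gives ψ = 0.160, H_out = 4.876 kJ/mol
Linear interpolation between T = 323.1 (H_out = 4.876) and T = 325.5 (H_out = 6.465) on hF = 5.641 gives T ≈ 324.3 K, at which ψ = 0.18.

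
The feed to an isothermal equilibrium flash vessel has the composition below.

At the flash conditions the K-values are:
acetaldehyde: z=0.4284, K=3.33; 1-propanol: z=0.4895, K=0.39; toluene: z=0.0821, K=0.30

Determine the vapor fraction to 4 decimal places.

Material balance + equilibrium reduce to Σ zᵢ(Kᵢ−1)/(1+ψ(Kᵢ−1)) = 0.
Feasibility: ΣzᵢKᵢ = 1.6421, Σzᵢ/Kᵢ = 1.6574 — both > 1, two phases present.
Iterate (Newton) starting at ψ = 0.66:
  ψ = 0.6600: g = -0.21332, g' = -1.0105 → ψ = 0.4489
  ψ = 0.4489: g = -0.00710, g' = -0.9866 → ψ = 0.4417
Converged at ψ = 0.4417.

ψ = 0.4417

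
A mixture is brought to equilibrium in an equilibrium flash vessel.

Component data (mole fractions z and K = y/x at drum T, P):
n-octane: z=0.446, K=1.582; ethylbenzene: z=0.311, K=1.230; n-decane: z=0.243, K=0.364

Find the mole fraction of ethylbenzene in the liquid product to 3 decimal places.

Material balance + equilibrium reduce to Σ zᵢ(Kᵢ−1)/(1+V/F(Kᵢ−1)) = 0.
Feasibility: ΣzᵢKᵢ = 1.177, Σzᵢ/Kᵢ = 1.202 — both > 1, two phases present.
Iterate (Newton) starting at V/F = 0.56:
  V/F = 0.560: g = 0.0191, g' = -0.336 → V/F = 0.617
  V/F = 0.617: g = -0.0007, g' = -0.361 → V/F = 0.615
Converged at V/F = 0.615.
Compositions from xᵢ = zᵢ/(1+V/F(Kᵢ−1)), yᵢ = Kᵢxᵢ:
  n-octane: x = 0.328, y = 0.520
  ethylbenzene: x = 0.272, y = 0.335
  n-decane: x = 0.399, y = 0.145

x_ethylbenzene = 0.272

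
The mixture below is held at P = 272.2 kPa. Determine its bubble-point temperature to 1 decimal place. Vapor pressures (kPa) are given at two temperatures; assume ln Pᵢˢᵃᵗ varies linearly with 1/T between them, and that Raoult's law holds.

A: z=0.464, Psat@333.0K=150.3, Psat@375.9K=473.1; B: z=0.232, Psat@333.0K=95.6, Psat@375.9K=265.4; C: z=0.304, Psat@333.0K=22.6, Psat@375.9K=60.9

Bubble-point temperature: ΣzᵢPᵢˢᵃᵗ(T) = P. Interpolate ln Pᵢˢᵃᵗ = aᵢ + bᵢ/T.
  T = 333.0 K: ΣzᵢPᵢˢᵃᵗ = 98.79 kPa
  T = 375.9 K: ΣzᵢPᵢˢᵃᵗ = 299.60 kPa
  T = 354.4 K: ΣzᵢPᵢˢᵃᵗ = 177.60 kPa
  T = 365.1 K: ΣzᵢPᵢˢᵃᵗ = 232.15 kPa
  T = 370.5 K: ΣzᵢPᵢˢᵃᵗ = 264.22 kPa
  T = 373.2 K: ΣzᵢPᵢˢᵃᵗ = 281.48 kPa
  T = 371.9 K: ΣzᵢPᵢˢᵃᵗ = 273.06 kPa
Interpolating between 370.5 K and 371.9 K gives T ≈ 371.8 K.

T = 371.8 K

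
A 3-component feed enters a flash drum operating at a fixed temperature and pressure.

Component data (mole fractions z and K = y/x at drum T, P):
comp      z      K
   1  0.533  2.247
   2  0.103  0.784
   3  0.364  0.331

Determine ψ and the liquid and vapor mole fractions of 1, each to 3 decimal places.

Let ψ = V/F and solve Σ zᵢ(Kᵢ−1)/(1+ψ(Kᵢ−1)) = 0.
g(0) = ΣzᵢKᵢ − 1 = 0.399 and g(1) = 1 − Σzᵢ/Kᵢ = -0.468, so a root lies in (0, 1).
Newton–Raphson from ψ = 0.5:
  ψ = 0.500: g = 0.0185, g' = -0.688 → ψ = 0.527
Converged at ψ = 0.527.
Compositions from xᵢ = zᵢ/(1+ψ(Kᵢ−1)), yᵢ = Kᵢxᵢ:
  1: x = 0.322, y = 0.723
  2: x = 0.116, y = 0.091
  3: x = 0.562, y = 0.186

ψ = 0.527, x_1 = 0.322, y_1 = 0.723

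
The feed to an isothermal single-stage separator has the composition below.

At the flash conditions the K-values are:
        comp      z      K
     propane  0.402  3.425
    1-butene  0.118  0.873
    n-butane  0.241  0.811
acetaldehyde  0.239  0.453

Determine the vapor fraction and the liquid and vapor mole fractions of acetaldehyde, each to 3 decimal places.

Let ψ = V/F and solve Σ zᵢ(Kᵢ−1)/(1+ψ(Kᵢ−1)) = 0.
g(0) = ΣzᵢKᵢ − 1 = 0.784 and g(1) = 1 − Σzᵢ/Kᵢ = -0.077, so a root lies in (0, 1).
Iterate (Newton) starting at ψ = 0.65:
  ψ = 0.650: g = 0.1073, g' = -0.542 → ψ = 0.848
  ψ = 0.848: g = 0.0041, g' = -0.516 → ψ = 0.856
Converged at ψ = 0.856.
Compositions from xᵢ = zᵢ/(1+ψ(Kᵢ−1)), yᵢ = Kᵢxᵢ:
  propane: x = 0.131, y = 0.448
  1-butene: x = 0.132, y = 0.116
  n-butane: x = 0.288, y = 0.233
  acetaldehyde: x = 0.449, y = 0.204

ψ = 0.856, x_acetaldehyde = 0.449, y_acetaldehyde = 0.204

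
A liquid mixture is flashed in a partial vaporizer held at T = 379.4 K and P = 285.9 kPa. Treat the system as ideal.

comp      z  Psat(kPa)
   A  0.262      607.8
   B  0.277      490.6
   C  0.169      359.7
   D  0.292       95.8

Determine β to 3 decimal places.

β = 0.652

Raoult's law: Kᵢ = Pᵢˢᵃᵗ/P = Pᵢˢᵃᵗ/285.9.
  K_A = 607.8/285.9 = 2.12592, K_B = 490.6/285.9 = 1.71598, K_C = 359.7/285.9 = 1.25813, K_D = 95.8/285.9 = 0.33508
Let β = V/F and solve Σ zᵢ(Kᵢ−1)/(1+β(Kᵢ−1)) = 0.
g(0) = ΣzᵢKᵢ − 1 = 0.343 and g(1) = 1 − Σzᵢ/Kᵢ = -0.290, so a root lies in (0, 1).
Newton iteration, β⁰ = 0.5:
  β = 0.500: g = 0.0826, g' = -0.512 → β = 0.661
  β = 0.661: g = -0.0056, g' = -0.594 → β = 0.652
Converged at β = 0.652.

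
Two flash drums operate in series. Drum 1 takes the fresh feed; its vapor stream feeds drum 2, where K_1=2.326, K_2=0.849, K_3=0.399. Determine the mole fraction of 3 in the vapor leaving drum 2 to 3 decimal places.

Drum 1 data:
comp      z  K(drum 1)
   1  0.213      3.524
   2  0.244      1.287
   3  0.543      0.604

y_3 (drum 2) = 0.190

Drum 1:
Rachford–Rice: g(ψ₁) = Σ zᵢ(Kᵢ−1)/(1+ψ₁(Kᵢ−1)) = 0.
g(0) = ΣzᵢKᵢ − 1 = 0.393 and g(1) = 1 − Σzᵢ/Kᵢ = -0.149, so a root lies in (0, 1).
Newton–Raphson from ψ₁ = 0.5:
  ψ₁ = 0.500: g = 0.0308, g' = -0.413 → ψ₁ = 0.575
  ψ₁ = 0.575: g = 0.0012, g' = -0.384 → ψ₁ = 0.578
Converged at ψ₁ = 0.578.
Drum-1 compositions:
  1: x = 0.087, y = 0.305
  2: x = 0.209, y = 0.269
  3: x = 0.704, y = 0.425
Drum-2 feed = drum-1 vapor: z₂ = (0.3054, 0.2694, 0.4252).
Drum 2:
Material balance + equilibrium reduce to Σ zᵢ(Kᵢ−1)/(1+ψ₂(Kᵢ−1)) = 0.
Feasibility: ΣzᵢKᵢ = 1.109, Σzᵢ/Kᵢ = 1.514 — both > 1, two phases present.
Newton–Raphson from ψ₂ = 0.49:
  ψ₂ = 0.490: g = -0.1607, g' = -0.513 → ψ₂ = 0.177
Converged at ψ₂ = 0.177.
  1: x = 0.247, y = 0.575
  2: x = 0.277, y = 0.235
  3: x = 0.476, y = 0.190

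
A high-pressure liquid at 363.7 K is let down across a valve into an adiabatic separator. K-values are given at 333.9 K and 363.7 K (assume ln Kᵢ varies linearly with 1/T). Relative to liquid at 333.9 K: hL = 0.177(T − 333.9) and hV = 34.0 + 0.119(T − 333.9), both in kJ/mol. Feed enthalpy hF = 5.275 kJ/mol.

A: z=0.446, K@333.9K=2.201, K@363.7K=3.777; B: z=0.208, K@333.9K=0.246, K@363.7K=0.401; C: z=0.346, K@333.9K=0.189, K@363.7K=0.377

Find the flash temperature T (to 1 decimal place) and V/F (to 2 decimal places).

Adiabatic flash: solve Rachford–Rice at each trial T, then check hF = ψ·hV(T) + (1−ψ)·hL(T).
  T = 333.9 K: K = (2.201, 0.246, 0.189), RR gives ψ = 0.103, H_out = 3.519 kJ/mol
  T = 363.7 K: K = (3.777, 0.401, 0.377), RR gives ψ = 0.527, H_out = 22.275 kJ/mol
  T = 348.8 K: K = (2.917, 0.317, 0.271), RR gives ψ = 0.337, H_out = 13.820 kJ/mol
  T = 341.4 K: K = (2.544, 0.280, 0.227), RR gives ψ = 0.234, H_out = 9.168 kJ/mol
  T = 337.6 K: K = (2.366, 0.263, 0.207), RR gives ψ = 0.172, H_out = 6.468 kJ/mol
  T = 335.8 K: K = (2.285, 0.254, 0.198), RR gives ψ = 0.140, H_out = 5.080 kJ/mol
  T = 336.7 K: K = (2.325, 0.259, 0.203), RR gives ψ = 0.156, H_out = 5.784 kJ/mol
Linear interpolation between T = 335.8 (H_out = 5.080) and T = 336.7 (H_out = 5.784) on hF = 5.275 gives T ≈ 336.0 K, at which ψ = 0.14.

T = 336.0 K, V/F = 0.14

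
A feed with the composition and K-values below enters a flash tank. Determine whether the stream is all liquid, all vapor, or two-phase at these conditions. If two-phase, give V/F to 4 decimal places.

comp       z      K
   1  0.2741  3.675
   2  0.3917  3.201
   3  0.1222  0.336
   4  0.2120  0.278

two-phase, V/F = 0.8078

ΣzᵢKᵢ = 2.3611; Σzᵢ/Kᵢ = 1.3232.
Both exceed 1, so a two-phase solution exists.
Newton–Raphson from ψ = 0.38:
  ψ = 0.3800: g = 0.51362, g' = -1.3513 → ψ = 0.7601
  ψ = 0.7601: g = 0.06121, g' = -1.2412 → ψ = 0.8094
  ψ = 0.8094: g = -0.00211, g' = -1.3327 → ψ = 0.8078
Converged at ψ = 0.8078.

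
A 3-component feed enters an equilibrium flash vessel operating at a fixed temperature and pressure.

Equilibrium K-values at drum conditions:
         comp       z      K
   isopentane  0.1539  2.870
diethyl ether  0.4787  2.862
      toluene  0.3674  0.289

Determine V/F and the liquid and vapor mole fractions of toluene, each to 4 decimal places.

V/F = 0.6926, x_toluene = 0.7239, y_toluene = 0.2092

Rachford–Rice: g(V/F) = Σ zᵢ(Kᵢ−1)/(1+V/F(Kᵢ−1)) = 0.
g(0) = ΣzᵢKᵢ − 1 = 0.9179 and g(1) = 1 − Σzᵢ/Kᵢ = -0.4922, so a root lies in (0, 1).
Newton iteration, V/F⁰ = 0.5:
  V/F = 0.5000: g = 0.20502, g' = -1.0360 → V/F = 0.6979
  V/F = 0.6979: g = -0.00603, g' = -1.1469 → V/F = 0.6926
Converged at V/F = 0.6926.
Compositions from xᵢ = zᵢ/(1+V/F(Kᵢ−1)), yᵢ = Kᵢxᵢ:
  isopentane: x = 0.0671, y = 0.1924
  diethyl ether: x = 0.2091, y = 0.5984
  toluene: x = 0.7239, y = 0.2092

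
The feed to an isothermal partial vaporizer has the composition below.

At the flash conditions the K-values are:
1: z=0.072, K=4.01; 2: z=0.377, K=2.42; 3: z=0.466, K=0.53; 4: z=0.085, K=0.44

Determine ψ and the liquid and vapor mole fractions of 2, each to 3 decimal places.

Iterate (Newton) starting at ψ = 0.5:
  ψ = 0.500: g = 0.0472, g' = -0.591 → ψ = 0.580
  ψ = 0.580: g = 0.0010, g' = -0.568 → ψ = 0.582
Converged at ψ = 0.582.
Compositions from xᵢ = zᵢ/(1+ψ(Kᵢ−1)), yᵢ = Kᵢxᵢ:
  1: x = 0.026, y = 0.105
  2: x = 0.206, y = 0.500
  3: x = 0.641, y = 0.340
  4: x = 0.126, y = 0.055

ψ = 0.582, x_2 = 0.206, y_2 = 0.500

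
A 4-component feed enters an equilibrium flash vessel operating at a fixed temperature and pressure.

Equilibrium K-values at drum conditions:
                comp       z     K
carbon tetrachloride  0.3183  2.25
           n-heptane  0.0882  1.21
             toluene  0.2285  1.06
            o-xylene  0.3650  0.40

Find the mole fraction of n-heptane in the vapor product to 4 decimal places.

Newton–Raphson from V/F = 0.5:
  V/F = 0.5000: g = -0.03794, g' = -0.4605 → V/F = 0.4176
  V/F = 0.4176: g = -0.00040, g' = -0.4527 → V/F = 0.4167
Converged at V/F = 0.4167.
Compositions from xᵢ = zᵢ/(1+V/F(Kᵢ−1)), yᵢ = Kᵢxᵢ:
  carbon tetrachloride: x = 0.2093, y = 0.4709
  n-heptane: x = 0.0811, y = 0.0981
  toluene: x = 0.2229, y = 0.2363
  o-xylene: x = 0.4867, y = 0.1947

y_n-heptane = 0.0981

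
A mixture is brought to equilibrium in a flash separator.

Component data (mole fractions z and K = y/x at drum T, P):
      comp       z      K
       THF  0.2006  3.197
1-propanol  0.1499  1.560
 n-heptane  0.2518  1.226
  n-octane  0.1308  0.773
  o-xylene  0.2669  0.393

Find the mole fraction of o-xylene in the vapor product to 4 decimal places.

y_o-xylene = 0.1698

Material balance + equilibrium reduce to Σ zᵢ(Kᵢ−1)/(1+V/F(Kᵢ−1)) = 0.
Feasibility: ΣzᵢKᵢ = 1.3899, Σzᵢ/Kᵢ = 1.2126 — both > 1, two phases present.
Newton iteration, V/F⁰ = 0.64:
  V/F = 0.6400: g = -0.00498, g' = -0.4747 → V/F = 0.6295
Converged at V/F = 0.6295.
Compositions from xᵢ = zᵢ/(1+V/F(Kᵢ−1)), yᵢ = Kᵢxᵢ:
  THF: x = 0.0842, y = 0.2691
  1-propanol: x = 0.1108, y = 0.1729
  n-heptane: x = 0.2204, y = 0.2703
  n-octane: x = 0.1526, y = 0.1180
  o-xylene: x = 0.4319, y = 0.1698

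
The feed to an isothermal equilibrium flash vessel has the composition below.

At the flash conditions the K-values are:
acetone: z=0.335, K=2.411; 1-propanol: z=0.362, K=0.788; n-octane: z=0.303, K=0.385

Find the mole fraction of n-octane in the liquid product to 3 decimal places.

x_n-octane = 0.384

Rachford–Rice: g(ψ) = Σ zᵢ(Kᵢ−1)/(1+ψ(Kᵢ−1)) = 0.
Feasibility: ΣzᵢKᵢ = 1.210, Σzᵢ/Kᵢ = 1.385 — both > 1, two phases present.
Newton–Raphson from ψ = 0.39:
  ψ = 0.390: g = -0.0239, g' = -0.495 → ψ = 0.342
Converged at ψ = 0.342.
Compositions from xᵢ = zᵢ/(1+ψ(Kᵢ−1)), yᵢ = Kᵢxᵢ:
  acetone: x = 0.226, y = 0.545
  1-propanol: x = 0.390, y = 0.308
  n-octane: x = 0.384, y = 0.148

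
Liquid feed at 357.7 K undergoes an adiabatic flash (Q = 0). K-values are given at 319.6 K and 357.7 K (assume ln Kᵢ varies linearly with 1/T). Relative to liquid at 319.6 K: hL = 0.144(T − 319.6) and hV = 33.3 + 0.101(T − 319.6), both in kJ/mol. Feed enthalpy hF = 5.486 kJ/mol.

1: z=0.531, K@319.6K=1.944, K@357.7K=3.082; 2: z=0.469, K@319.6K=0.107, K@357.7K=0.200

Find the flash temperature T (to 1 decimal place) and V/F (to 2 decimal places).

Adiabatic flash: solve Rachford–Rice at each trial T, then check hF = ψ·hV(T) + (1−ψ)·hL(T).
  T = 319.6 K: K = (1.944, 0.107), RR gives ψ = 0.098, H_out = 3.257 kJ/mol
  T = 357.7 K: K = (3.082, 0.200), RR gives ψ = 0.438, H_out = 19.370 kJ/mol
  T = 338.6 K: K = (2.478, 0.149), RR gives ψ = 0.307, H_out = 12.692 kJ/mol
  T = 329.1 K: K = (2.203, 0.127), RR gives ψ = 0.218, H_out = 8.542 kJ/mol
  T = 324.4 K: K = (2.073, 0.117), RR gives ψ = 0.164, H_out = 6.114 kJ/mol
  T = 322.0 K: K = (2.008, 0.112), RR gives ψ = 0.132, H_out = 4.741 kJ/mol
Linear interpolation between T = 322.0 (H_out = 4.741) and T = 324.4 (H_out = 6.114) on hF = 5.486 gives T ≈ 323.3 K, at which ψ = 0.15.

T = 323.3 K, V/F = 0.15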